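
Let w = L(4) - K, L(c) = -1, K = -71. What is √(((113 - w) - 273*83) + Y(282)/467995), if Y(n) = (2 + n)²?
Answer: 166*I*√179754071530/467995 ≈ 150.39*I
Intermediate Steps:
w = 70 (w = -1 - 1*(-71) = -1 + 71 = 70)
√(((113 - w) - 273*83) + Y(282)/467995) = √(((113 - 1*70) - 273*83) + (2 + 282)²/467995) = √(((113 - 70) - 22659) + 284²*(1/467995)) = √((43 - 22659) + 80656*(1/467995)) = √(-22616 + 80656/467995) = √(-10584094264/467995) = 166*I*√179754071530/467995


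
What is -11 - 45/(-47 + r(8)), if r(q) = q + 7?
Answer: -307/32 ≈ -9.5938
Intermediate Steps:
r(q) = 7 + q
-11 - 45/(-47 + r(8)) = -11 - 45/(-47 + (7 + 8)) = -11 - 45/(-47 + 15) = -11 - 45/(-32) = -11 - 45*(-1/32) = -11 + 45/32 = -307/32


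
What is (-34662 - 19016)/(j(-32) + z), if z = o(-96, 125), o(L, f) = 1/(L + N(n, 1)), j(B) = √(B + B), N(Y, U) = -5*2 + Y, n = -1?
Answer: 5743546/732737 + 4916475376*I/732737 ≈ 7.8385 + 6709.7*I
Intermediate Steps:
N(Y, U) = -10 + Y
j(B) = √2*√B (j(B) = √(2*B) = √2*√B)
o(L, f) = 1/(-11 + L) (o(L, f) = 1/(L + (-10 - 1)) = 1/(L - 11) = 1/(-11 + L))
z = -1/107 (z = 1/(-11 - 96) = 1/(-107) = -1/107 ≈ -0.0093458)
(-34662 - 19016)/(j(-32) + z) = (-34662 - 19016)/(√2*√(-32) - 1/107) = -53678/(√2*(4*I*√2) - 1/107) = -53678/(8*I - 1/107) = -53678*11449*(-1/107 - 8*I)/732737 = -614559422*(-1/107 - 8*I)/732737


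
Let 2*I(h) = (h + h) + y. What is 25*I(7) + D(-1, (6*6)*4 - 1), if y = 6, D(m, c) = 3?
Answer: 253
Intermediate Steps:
I(h) = 3 + h (I(h) = ((h + h) + 6)/2 = (2*h + 6)/2 = (6 + 2*h)/2 = 3 + h)
25*I(7) + D(-1, (6*6)*4 - 1) = 25*(3 + 7) + 3 = 25*10 + 3 = 250 + 3 = 253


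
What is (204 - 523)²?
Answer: 101761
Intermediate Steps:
(204 - 523)² = (-319)² = 101761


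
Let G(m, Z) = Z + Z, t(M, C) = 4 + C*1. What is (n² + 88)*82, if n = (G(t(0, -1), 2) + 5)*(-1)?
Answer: 13858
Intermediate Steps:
t(M, C) = 4 + C
G(m, Z) = 2*Z
n = -9 (n = (2*2 + 5)*(-1) = (4 + 5)*(-1) = 9*(-1) = -9)
(n² + 88)*82 = ((-9)² + 88)*82 = (81 + 88)*82 = 169*82 = 13858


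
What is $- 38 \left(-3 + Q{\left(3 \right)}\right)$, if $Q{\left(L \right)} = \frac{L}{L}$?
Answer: $76$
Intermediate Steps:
$Q{\left(L \right)} = 1$
$- 38 \left(-3 + Q{\left(3 \right)}\right) = - 38 \left(-3 + 1\right) = \left(-38\right) \left(-2\right) = 76$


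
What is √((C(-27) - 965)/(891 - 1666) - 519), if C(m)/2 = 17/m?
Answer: I*√1007560698/1395 ≈ 22.754*I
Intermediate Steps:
C(m) = 34/m (C(m) = 2*(17/m) = 34/m)
√((C(-27) - 965)/(891 - 1666) - 519) = √((34/(-27) - 965)/(891 - 1666) - 519) = √((34*(-1/27) - 965)/(-775) - 519) = √((-34/27 - 965)*(-1/775) - 519) = √(-26089/27*(-1/775) - 519) = √(26089/20925 - 519) = √(-10833986/20925) = I*√1007560698/1395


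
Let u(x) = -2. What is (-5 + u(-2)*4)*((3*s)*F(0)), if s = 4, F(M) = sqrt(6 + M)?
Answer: -156*sqrt(6) ≈ -382.12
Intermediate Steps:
(-5 + u(-2)*4)*((3*s)*F(0)) = (-5 - 2*4)*((3*4)*sqrt(6 + 0)) = (-5 - 8)*(12*sqrt(6)) = -156*sqrt(6)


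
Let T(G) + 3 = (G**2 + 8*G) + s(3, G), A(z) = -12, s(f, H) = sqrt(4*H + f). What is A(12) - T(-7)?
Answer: -2 - 5*I ≈ -2.0 - 5.0*I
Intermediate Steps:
s(f, H) = sqrt(f + 4*H)
T(G) = -3 + G**2 + sqrt(3 + 4*G) + 8*G (T(G) = -3 + ((G**2 + 8*G) + sqrt(3 + 4*G)) = -3 + (G**2 + sqrt(3 + 4*G) + 8*G) = -3 + G**2 + sqrt(3 + 4*G) + 8*G)
A(12) - T(-7) = -12 - (-3 + (-7)**2 + sqrt(3 + 4*(-7)) + 8*(-7)) = -12 - (-3 + 49 + sqrt(3 - 28) - 56) = -12 - (-3 + 49 + sqrt(-25) - 56) = -12 - (-3 + 49 + 5*I - 56) = -12 - (-10 + 5*I) = -12 + (10 - 5*I) = -2 - 5*I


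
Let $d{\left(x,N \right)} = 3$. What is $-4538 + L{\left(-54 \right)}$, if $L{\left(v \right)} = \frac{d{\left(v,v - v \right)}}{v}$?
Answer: $- \frac{81685}{18} \approx -4538.1$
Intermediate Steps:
$L{\left(v \right)} = \frac{3}{v}$
$-4538 + L{\left(-54 \right)} = -4538 + \frac{3}{-54} = -4538 + 3 \left(- \frac{1}{54}\right) = -4538 - \frac{1}{18} = - \frac{81685}{18}$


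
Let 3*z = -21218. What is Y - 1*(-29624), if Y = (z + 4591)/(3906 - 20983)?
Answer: 1517674589/51231 ≈ 29624.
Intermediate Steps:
z = -21218/3 (z = (⅓)*(-21218) = -21218/3 ≈ -7072.7)
Y = 7445/51231 (Y = (-21218/3 + 4591)/(3906 - 20983) = -7445/3/(-17077) = -7445/3*(-1/17077) = 7445/51231 ≈ 0.14532)
Y - 1*(-29624) = 7445/51231 - 1*(-29624) = 7445/51231 + 29624 = 1517674589/51231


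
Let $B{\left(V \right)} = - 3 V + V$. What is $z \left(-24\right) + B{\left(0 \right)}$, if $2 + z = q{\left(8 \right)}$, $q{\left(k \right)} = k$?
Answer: $-144$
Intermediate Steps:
$z = 6$ ($z = -2 + 8 = 6$)
$B{\left(V \right)} = - 2 V$
$z \left(-24\right) + B{\left(0 \right)} = 6 \left(-24\right) - 0 = -144 + 0 = -144$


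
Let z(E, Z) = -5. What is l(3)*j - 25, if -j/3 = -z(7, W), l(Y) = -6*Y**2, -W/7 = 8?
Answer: 785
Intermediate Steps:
W = -56 (W = -7*8 = -56)
j = -15 (j = -(-3)*(-5) = -3*5 = -15)
l(3)*j - 25 = -6*3**2*(-15) - 25 = -6*9*(-15) - 25 = -54*(-15) - 25 = 810 - 25 = 785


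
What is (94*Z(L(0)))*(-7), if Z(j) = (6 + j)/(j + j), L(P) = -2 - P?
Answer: 658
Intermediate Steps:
Z(j) = (6 + j)/(2*j) (Z(j) = (6 + j)/((2*j)) = (6 + j)*(1/(2*j)) = (6 + j)/(2*j))
(94*Z(L(0)))*(-7) = (94*((6 + (-2 - 1*0))/(2*(-2 - 1*0))))*(-7) = (94*((6 + (-2 + 0))/(2*(-2 + 0))))*(-7) = (94*((1/2)*(6 - 2)/(-2)))*(-7) = (94*((1/2)*(-1/2)*4))*(-7) = (94*(-1))*(-7) = -94*(-7) = 658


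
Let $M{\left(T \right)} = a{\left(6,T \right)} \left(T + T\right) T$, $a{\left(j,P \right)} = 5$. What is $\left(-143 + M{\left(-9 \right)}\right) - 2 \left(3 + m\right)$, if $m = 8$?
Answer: $645$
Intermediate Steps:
$M{\left(T \right)} = 10 T^{2}$ ($M{\left(T \right)} = 5 \left(T + T\right) T = 5 \cdot 2 T T = 5 \cdot 2 T^{2} = 10 T^{2}$)
$\left(-143 + M{\left(-9 \right)}\right) - 2 \left(3 + m\right) = \left(-143 + 10 \left(-9\right)^{2}\right) - 2 \left(3 + 8\right) = \left(-143 + 10 \cdot 81\right) - 22 = \left(-143 + 810\right) - 22 = 667 - 22 = 645$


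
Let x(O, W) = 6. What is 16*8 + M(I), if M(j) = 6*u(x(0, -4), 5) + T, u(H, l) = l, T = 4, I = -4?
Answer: 162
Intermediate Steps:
M(j) = 34 (M(j) = 6*5 + 4 = 30 + 4 = 34)
16*8 + M(I) = 16*8 + 34 = 128 + 34 = 162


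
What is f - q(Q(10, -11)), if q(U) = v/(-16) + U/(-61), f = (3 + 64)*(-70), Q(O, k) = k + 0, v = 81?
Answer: -4572675/976 ≈ -4685.1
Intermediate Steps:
Q(O, k) = k
f = -4690 (f = 67*(-70) = -4690)
q(U) = -81/16 - U/61 (q(U) = 81/(-16) + U/(-61) = 81*(-1/16) + U*(-1/61) = -81/16 - U/61)
f - q(Q(10, -11)) = -4690 - (-81/16 - 1/61*(-11)) = -4690 - (-81/16 + 11/61) = -4690 - 1*(-4765/976) = -4690 + 4765/976 = -4572675/976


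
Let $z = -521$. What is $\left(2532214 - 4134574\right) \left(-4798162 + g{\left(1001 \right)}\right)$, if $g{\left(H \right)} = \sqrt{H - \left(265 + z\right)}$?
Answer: $7688382862320 - 1602360 \sqrt{1257} \approx 7.6883 \cdot 10^{12}$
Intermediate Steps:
$g{\left(H \right)} = \sqrt{256 + H}$ ($g{\left(H \right)} = \sqrt{H - -256} = \sqrt{H + \left(-265 + 521\right)} = \sqrt{H + 256} = \sqrt{256 + H}$)
$\left(2532214 - 4134574\right) \left(-4798162 + g{\left(1001 \right)}\right) = \left(2532214 - 4134574\right) \left(-4798162 + \sqrt{256 + 1001}\right) = - 1602360 \left(-4798162 + \sqrt{1257}\right) = 7688382862320 - 1602360 \sqrt{1257}$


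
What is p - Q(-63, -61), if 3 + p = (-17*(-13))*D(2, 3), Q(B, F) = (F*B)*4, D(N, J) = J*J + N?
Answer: -12944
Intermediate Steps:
D(N, J) = N + J² (D(N, J) = J² + N = N + J²)
Q(B, F) = 4*B*F (Q(B, F) = (B*F)*4 = 4*B*F)
p = 2428 (p = -3 + (-17*(-13))*(2 + 3²) = -3 + 221*(2 + 9) = -3 + 221*11 = -3 + 2431 = 2428)
p - Q(-63, -61) = 2428 - 4*(-63)*(-61) = 2428 - 1*15372 = 2428 - 15372 = -12944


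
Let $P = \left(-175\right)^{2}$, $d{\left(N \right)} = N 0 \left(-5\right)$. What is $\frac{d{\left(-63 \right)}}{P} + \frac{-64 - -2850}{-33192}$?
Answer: $- \frac{1393}{16596} \approx -0.083936$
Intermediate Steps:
$d{\left(N \right)} = 0$ ($d{\left(N \right)} = 0 \left(-5\right) = 0$)
$P = 30625$
$\frac{d{\left(-63 \right)}}{P} + \frac{-64 - -2850}{-33192} = \frac{0}{30625} + \frac{-64 - -2850}{-33192} = 0 \cdot \frac{1}{30625} + \left(-64 + 2850\right) \left(- \frac{1}{33192}\right) = 0 + 2786 \left(- \frac{1}{33192}\right) = 0 - \frac{1393}{16596} = - \frac{1393}{16596}$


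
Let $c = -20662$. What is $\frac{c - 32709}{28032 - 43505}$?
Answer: $\frac{53371}{15473} \approx 3.4493$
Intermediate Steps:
$\frac{c - 32709}{28032 - 43505} = \frac{-20662 - 32709}{28032 - 43505} = - \frac{53371}{-15473} = \left(-53371\right) \left(- \frac{1}{15473}\right) = \frac{53371}{15473}$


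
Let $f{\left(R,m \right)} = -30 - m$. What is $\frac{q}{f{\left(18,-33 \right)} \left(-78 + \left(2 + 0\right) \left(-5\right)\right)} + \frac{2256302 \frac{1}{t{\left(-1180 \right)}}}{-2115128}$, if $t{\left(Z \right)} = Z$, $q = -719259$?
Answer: $\frac{37399248309231}{13727180720} \approx 2724.5$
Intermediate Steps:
$\frac{q}{f{\left(18,-33 \right)} \left(-78 + \left(2 + 0\right) \left(-5\right)\right)} + \frac{2256302 \frac{1}{t{\left(-1180 \right)}}}{-2115128} = - \frac{719259}{\left(-30 - -33\right) \left(-78 + \left(2 + 0\right) \left(-5\right)\right)} + \frac{2256302 \frac{1}{-1180}}{-2115128} = - \frac{719259}{\left(-30 + 33\right) \left(-78 + 2 \left(-5\right)\right)} + 2256302 \left(- \frac{1}{1180}\right) \left(- \frac{1}{2115128}\right) = - \frac{719259}{3 \left(-78 - 10\right)} - - \frac{1128151}{1247925520} = - \frac{719259}{3 \left(-88\right)} + \frac{1128151}{1247925520} = - \frac{719259}{-264} + \frac{1128151}{1247925520} = \left(-719259\right) \left(- \frac{1}{264}\right) + \frac{1128151}{1247925520} = \frac{239753}{88} + \frac{1128151}{1247925520} = \frac{37399248309231}{13727180720}$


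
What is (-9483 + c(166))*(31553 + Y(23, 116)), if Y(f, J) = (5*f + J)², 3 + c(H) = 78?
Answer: -798870912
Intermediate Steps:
c(H) = 75 (c(H) = -3 + 78 = 75)
Y(f, J) = (J + 5*f)²
(-9483 + c(166))*(31553 + Y(23, 116)) = (-9483 + 75)*(31553 + (116 + 5*23)²) = -9408*(31553 + (116 + 115)²) = -9408*(31553 + 231²) = -9408*(31553 + 53361) = -9408*84914 = -798870912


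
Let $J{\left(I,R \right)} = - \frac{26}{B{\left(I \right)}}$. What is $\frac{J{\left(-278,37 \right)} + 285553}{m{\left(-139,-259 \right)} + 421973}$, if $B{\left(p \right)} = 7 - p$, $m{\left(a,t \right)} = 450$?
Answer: $\frac{81382579}{120390555} \approx 0.67599$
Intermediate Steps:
$J{\left(I,R \right)} = - \frac{26}{7 - I}$
$\frac{J{\left(-278,37 \right)} + 285553}{m{\left(-139,-259 \right)} + 421973} = \frac{\frac{26}{-7 - 278} + 285553}{450 + 421973} = \frac{\frac{26}{-285} + 285553}{422423} = \left(26 \left(- \frac{1}{285}\right) + 285553\right) \frac{1}{422423} = \left(- \frac{26}{285} + 285553\right) \frac{1}{422423} = \frac{81382579}{285} \cdot \frac{1}{422423} = \frac{81382579}{120390555}$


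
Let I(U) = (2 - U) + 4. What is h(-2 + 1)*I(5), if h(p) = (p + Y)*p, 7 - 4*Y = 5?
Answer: ½ ≈ 0.50000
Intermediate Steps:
Y = ½ (Y = 7/4 - ¼*5 = 7/4 - 5/4 = ½ ≈ 0.50000)
h(p) = p*(½ + p) (h(p) = (p + ½)*p = (½ + p)*p = p*(½ + p))
I(U) = 6 - U
h(-2 + 1)*I(5) = ((-2 + 1)*(½ + (-2 + 1)))*(6 - 1*5) = (-(½ - 1))*(6 - 5) = -1*(-½)*1 = (½)*1 = ½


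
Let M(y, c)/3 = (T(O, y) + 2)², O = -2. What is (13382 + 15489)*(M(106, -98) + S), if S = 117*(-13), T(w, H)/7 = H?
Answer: 47899500777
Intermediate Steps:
T(w, H) = 7*H
M(y, c) = 3*(2 + 7*y)² (M(y, c) = 3*(7*y + 2)² = 3*(2 + 7*y)²)
S = -1521
(13382 + 15489)*(M(106, -98) + S) = (13382 + 15489)*(3*(2 + 7*106)² - 1521) = 28871*(3*(2 + 742)² - 1521) = 28871*(3*744² - 1521) = 28871*(3*553536 - 1521) = 28871*(1660608 - 1521) = 28871*1659087 = 47899500777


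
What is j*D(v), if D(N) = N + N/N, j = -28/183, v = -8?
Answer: 196/183 ≈ 1.0710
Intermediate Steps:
j = -28/183 (j = -28*1/183 = -28/183 ≈ -0.15301)
D(N) = 1 + N (D(N) = N + 1 = 1 + N)
j*D(v) = -28*(1 - 8)/183 = -28/183*(-7) = 196/183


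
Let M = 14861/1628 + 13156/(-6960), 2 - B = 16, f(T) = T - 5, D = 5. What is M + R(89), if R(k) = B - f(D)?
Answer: -108832/16095 ≈ -6.7618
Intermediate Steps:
f(T) = -5 + T
B = -14 (B = 2 - 1*16 = 2 - 16 = -14)
R(k) = -14 (R(k) = -14 - (-5 + 5) = -14 - 1*0 = -14 + 0 = -14)
M = 116498/16095 (M = 14861*(1/1628) + 13156*(-1/6960) = 1351/148 - 3289/1740 = 116498/16095 ≈ 7.2382)
M + R(89) = 116498/16095 - 14 = -108832/16095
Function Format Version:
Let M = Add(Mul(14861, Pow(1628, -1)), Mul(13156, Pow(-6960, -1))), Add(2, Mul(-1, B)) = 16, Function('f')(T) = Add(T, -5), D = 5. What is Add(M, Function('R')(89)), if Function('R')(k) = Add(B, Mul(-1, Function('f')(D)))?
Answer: Rational(-108832, 16095) ≈ -6.7618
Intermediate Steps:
Function('f')(T) = Add(-5, T)
B = -14 (B = Add(2, Mul(-1, 16)) = Add(2, -16) = -14)
Function('R')(k) = -14 (Function('R')(k) = Add(-14, Mul(-1, Add(-5, 5))) = Add(-14, Mul(-1, 0)) = Add(-14, 0) = -14)
M = Rational(116498, 16095) (M = Add(Mul(14861, Rational(1, 1628)), Mul(13156, Rational(-1, 6960))) = Add(Rational(1351, 148), Rational(-3289, 1740)) = Rational(116498, 16095) ≈ 7.2382)
Add(M, Function('R')(89)) = Add(Rational(116498, 16095), -14) = Rational(-108832, 16095)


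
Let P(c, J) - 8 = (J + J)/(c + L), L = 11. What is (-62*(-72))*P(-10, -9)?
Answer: -44640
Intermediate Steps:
P(c, J) = 8 + 2*J/(11 + c) (P(c, J) = 8 + (J + J)/(c + 11) = 8 + (2*J)/(11 + c) = 8 + 2*J/(11 + c))
(-62*(-72))*P(-10, -9) = (-62*(-72))*(2*(44 - 9 + 4*(-10))/(11 - 10)) = 4464*(2*(44 - 9 - 40)/1) = 4464*(2*1*(-5)) = 4464*(-10) = -44640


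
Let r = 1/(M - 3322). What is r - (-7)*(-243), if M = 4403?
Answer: -1838780/1081 ≈ -1701.0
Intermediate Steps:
r = 1/1081 (r = 1/(4403 - 3322) = 1/1081 ≈ 0.00092507)
r - (-7)*(-243) = 1/1081 - (-7)*(-243) = 1/1081 - 1*1701 = 1/1081 - 1701 = -1838780/1081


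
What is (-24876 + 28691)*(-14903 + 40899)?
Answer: 99174740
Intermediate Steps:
(-24876 + 28691)*(-14903 + 40899) = 3815*25996 = 99174740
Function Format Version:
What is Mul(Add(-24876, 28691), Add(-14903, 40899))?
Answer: 99174740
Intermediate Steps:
Mul(Add(-24876, 28691), Add(-14903, 40899)) = Mul(3815, 25996) = 99174740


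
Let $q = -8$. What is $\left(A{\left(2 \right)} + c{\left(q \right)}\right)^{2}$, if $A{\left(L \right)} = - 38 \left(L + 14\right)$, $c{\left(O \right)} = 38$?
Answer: $324900$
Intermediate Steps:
$A{\left(L \right)} = -532 - 38 L$ ($A{\left(L \right)} = - 38 \left(14 + L\right) = -532 - 38 L$)
$\left(A{\left(2 \right)} + c{\left(q \right)}\right)^{2} = \left(\left(-532 - 76\right) + 38\right)^{2} = \left(-608 + 38\right)^{2} = \left(-570\right)^{2} = 324900$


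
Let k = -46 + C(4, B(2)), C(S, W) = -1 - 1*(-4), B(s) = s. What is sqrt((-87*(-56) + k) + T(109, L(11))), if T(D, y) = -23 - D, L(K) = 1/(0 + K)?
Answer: sqrt(4697) ≈ 68.535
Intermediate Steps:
C(S, W) = 3 (C(S, W) = -1 + 4 = 3)
L(K) = 1/K
k = -43 (k = -46 + 3 = -43)
sqrt((-87*(-56) + k) + T(109, L(11))) = sqrt((-87*(-56) - 43) + (-23 - 1*109)) = sqrt((4872 - 43) + (-23 - 109)) = sqrt(4829 - 132) = sqrt(4697)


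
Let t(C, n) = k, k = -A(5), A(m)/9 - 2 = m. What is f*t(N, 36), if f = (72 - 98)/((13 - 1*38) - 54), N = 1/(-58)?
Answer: -1638/79 ≈ -20.734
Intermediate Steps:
A(m) = 18 + 9*m
k = -63 (k = -(18 + 9*5) = -(18 + 45) = -1*63 = -63)
N = -1/58 ≈ -0.017241
t(C, n) = -63
f = 26/79 (f = -26/((13 - 38) - 54) = -26/(-25 - 54) = -26/(-79) = -26*(-1/79) = 26/79 ≈ 0.32911)
f*t(N, 36) = (26/79)*(-63) = -1638/79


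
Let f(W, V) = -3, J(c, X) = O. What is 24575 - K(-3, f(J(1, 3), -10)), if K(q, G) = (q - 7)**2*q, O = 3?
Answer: 24875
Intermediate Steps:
J(c, X) = 3
K(q, G) = q*(-7 + q)**2 (K(q, G) = (-7 + q)**2*q = q*(-7 + q)**2)
24575 - K(-3, f(J(1, 3), -10)) = 24575 - (-3)*(-7 - 3)**2 = 24575 - (-3)*(-10)**2 = 24575 - (-3)*100 = 24575 - 1*(-300) = 24575 + 300 = 24875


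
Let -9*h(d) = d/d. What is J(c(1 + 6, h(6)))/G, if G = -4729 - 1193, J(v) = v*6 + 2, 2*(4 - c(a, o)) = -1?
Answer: -29/5922 ≈ -0.0048970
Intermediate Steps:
h(d) = -⅑ (h(d) = -d/(9*d) = -⅑*1 = -⅑)
c(a, o) = 9/2 (c(a, o) = 4 - ½*(-1) = 4 + ½ = 9/2)
J(v) = 2 + 6*v (J(v) = 6*v + 2 = 2 + 6*v)
G = -5922
J(c(1 + 6, h(6)))/G = (2 + 6*(9/2))/(-5922) = (2 + 27)*(-1/5922) = 29*(-1/5922) = -29/5922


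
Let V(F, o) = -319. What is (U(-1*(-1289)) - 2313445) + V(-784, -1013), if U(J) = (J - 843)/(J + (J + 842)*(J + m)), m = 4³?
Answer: -3337063149001/1442266 ≈ -2.3138e+6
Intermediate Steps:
m = 64
U(J) = (-843 + J)/(J + (64 + J)*(842 + J)) (U(J) = (J - 843)/(J + (J + 842)*(J + 64)) = (-843 + J)/(J + (842 + J)*(64 + J)) = (-843 + J)/(J + (64 + J)*(842 + J)))
(U(-1*(-1289)) - 2313445) + V(-784, -1013) = ((-843 - 1*(-1289))/(53888 + (-1*(-1289))² + 907*(-1*(-1289))) - 2313445) - 319 = ((-843 + 1289)/(53888 + 1289² + 907*1289) - 2313445) - 319 = (446/(53888 + 1661521 + 1169123) - 2313445) - 319 = (446/2884532 - 2313445) - 319 = ((1/2884532)*446 - 2313445) - 319 = (223/1442266 - 2313445) - 319 = -3336603066147/1442266 - 319 = -3337063149001/1442266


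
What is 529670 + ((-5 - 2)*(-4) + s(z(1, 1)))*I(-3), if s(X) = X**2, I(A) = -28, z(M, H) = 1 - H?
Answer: 528886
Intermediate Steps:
529670 + ((-5 - 2)*(-4) + s(z(1, 1)))*I(-3) = 529670 + ((-5 - 2)*(-4) + (1 - 1*1)**2)*(-28) = 529670 + (-7*(-4) + (1 - 1)**2)*(-28) = 529670 + (28 + 0**2)*(-28) = 529670 + (28 + 0)*(-28) = 529670 + 28*(-28) = 529670 - 784 = 528886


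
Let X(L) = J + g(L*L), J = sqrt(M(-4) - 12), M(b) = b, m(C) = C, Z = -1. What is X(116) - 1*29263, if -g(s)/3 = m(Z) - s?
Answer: 11108 + 4*I ≈ 11108.0 + 4.0*I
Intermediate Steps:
J = 4*I (J = sqrt(-4 - 12) = sqrt(-16) = 4*I ≈ 4.0*I)
g(s) = 3 + 3*s (g(s) = -3*(-1 - s) = 3 + 3*s)
X(L) = 3 + 3*L**2 + 4*I (X(L) = 4*I + (3 + 3*(L*L)) = 4*I + (3 + 3*L**2) = 3 + 3*L**2 + 4*I)
X(116) - 1*29263 = (3 + 3*116**2 + 4*I) - 1*29263 = (3 + 3*13456 + 4*I) - 29263 = (3 + 40368 + 4*I) - 29263 = (40371 + 4*I) - 29263 = 11108 + 4*I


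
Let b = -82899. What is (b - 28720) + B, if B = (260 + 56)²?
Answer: -11763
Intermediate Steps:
B = 99856 (B = 316² = 99856)
(b - 28720) + B = (-82899 - 28720) + 99856 = -111619 + 99856 = -11763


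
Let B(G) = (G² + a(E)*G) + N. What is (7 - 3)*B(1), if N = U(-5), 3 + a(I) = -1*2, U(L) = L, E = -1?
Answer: -36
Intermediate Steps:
a(I) = -5 (a(I) = -3 - 1*2 = -3 - 2 = -5)
N = -5
B(G) = -5 + G² - 5*G (B(G) = (G² - 5*G) - 5 = -5 + G² - 5*G)
(7 - 3)*B(1) = (7 - 3)*(-5 + 1² - 5*1) = 4*(-5 + 1 - 5) = 4*(-9) = -36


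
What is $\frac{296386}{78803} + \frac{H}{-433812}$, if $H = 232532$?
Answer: $\frac{27562896059}{8546421759} \approx 3.2251$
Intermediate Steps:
$\frac{296386}{78803} + \frac{H}{-433812} = \frac{296386}{78803} + \frac{232532}{-433812} = 296386 \cdot \frac{1}{78803} + 232532 \left(- \frac{1}{433812}\right) = \frac{296386}{78803} - \frac{58133}{108453} = \frac{27562896059}{8546421759}$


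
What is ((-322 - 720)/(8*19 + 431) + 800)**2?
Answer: 216558068164/339889 ≈ 6.3714e+5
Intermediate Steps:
((-322 - 720)/(8*19 + 431) + 800)**2 = (-1042/(152 + 431) + 800)**2 = (-1042/583 + 800)**2 = (465358/583)**2 = 216558068164/339889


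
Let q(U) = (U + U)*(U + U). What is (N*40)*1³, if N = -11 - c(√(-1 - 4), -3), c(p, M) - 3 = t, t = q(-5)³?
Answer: -40000560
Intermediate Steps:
q(U) = 4*U² (q(U) = (2*U)*(2*U) = 4*U²)
t = 1000000 (t = (4*(-5)²)³ = (4*25)³ = 100³ = 1000000)
c(p, M) = 1000003 (c(p, M) = 3 + 1000000 = 1000003)
N = -1000014 (N = -11 - 1*1000003 = -11 - 1000003 = -1000014)
(N*40)*1³ = -1000014*40*1³ = -40000560*1 = -40000560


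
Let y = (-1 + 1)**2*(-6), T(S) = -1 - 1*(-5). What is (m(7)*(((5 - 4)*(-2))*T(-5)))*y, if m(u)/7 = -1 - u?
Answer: 0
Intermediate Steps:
m(u) = -7 - 7*u (m(u) = 7*(-1 - u) = -7 - 7*u)
T(S) = 4 (T(S) = -1 + 5 = 4)
y = 0 (y = 0**2*(-6) = 0*(-6) = 0)
(m(7)*(((5 - 4)*(-2))*T(-5)))*y = ((-7 - 7*7)*(((5 - 4)*(-2))*4))*0 = ((-7 - 49)*((1*(-2))*4))*0 = -(-112)*4*0 = -56*(-8)*0 = 448*0 = 0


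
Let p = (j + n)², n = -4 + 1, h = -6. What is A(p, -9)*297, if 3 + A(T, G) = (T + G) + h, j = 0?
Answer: -2673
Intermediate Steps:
n = -3
p = 9 (p = (0 - 3)² = (-3)² = 9)
A(T, G) = -9 + G + T (A(T, G) = -3 + ((T + G) - 6) = -3 + ((G + T) - 6) = -3 + (-6 + G + T) = -9 + G + T)
A(p, -9)*297 = (-9 - 9 + 9)*297 = -9*297 = -2673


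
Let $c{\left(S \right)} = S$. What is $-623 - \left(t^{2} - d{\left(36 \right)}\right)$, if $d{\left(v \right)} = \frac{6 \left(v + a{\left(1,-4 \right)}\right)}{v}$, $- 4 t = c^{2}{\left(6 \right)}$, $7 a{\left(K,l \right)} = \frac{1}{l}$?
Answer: $- \frac{117265}{168} \approx -698.01$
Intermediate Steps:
$a{\left(K,l \right)} = \frac{1}{7 l}$
$t = -9$ ($t = - \frac{6^{2}}{4} = \left(- \frac{1}{4}\right) 36 = -9$)
$d{\left(v \right)} = \frac{- \frac{3}{14} + 6 v}{v}$ ($d{\left(v \right)} = \frac{6 \left(v + \frac{1}{7 \left(-4\right)}\right)}{v} = \frac{6 \left(v + \frac{1}{7} \left(- \frac{1}{4}\right)\right)}{v} = \frac{6 \left(v - \frac{1}{28}\right)}{v} = \frac{6 \left(- \frac{1}{28} + v\right)}{v} = \frac{- \frac{3}{14} + 6 v}{v}$)
$-623 - \left(t^{2} - d{\left(36 \right)}\right) = -623 + \left(\left(6 - \frac{3}{14 \cdot 36}\right) - \left(-9\right)^{2}\right) = -623 + \left(\left(6 - \frac{1}{168}\right) - 81\right) = -623 + \left(\frac{1007}{168} - 81\right) = -623 - \frac{12601}{168} = - \frac{117265}{168}$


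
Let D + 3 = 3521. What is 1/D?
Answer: 1/3518 ≈ 0.00028425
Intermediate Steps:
D = 3518 (D = -3 + 3521 = 3518)
1/D = 1/3518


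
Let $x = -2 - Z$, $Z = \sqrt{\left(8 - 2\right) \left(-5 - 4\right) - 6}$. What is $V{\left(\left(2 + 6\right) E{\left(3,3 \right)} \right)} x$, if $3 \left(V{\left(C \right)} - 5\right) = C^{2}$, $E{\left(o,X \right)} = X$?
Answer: $-394 - 394 i \sqrt{15} \approx -394.0 - 1526.0 i$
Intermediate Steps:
$Z = 2 i \sqrt{15}$ ($Z = \sqrt{6 \left(-9\right) - 6} = \sqrt{-54 - 6} = \sqrt{-60} = 2 i \sqrt{15} \approx 7.746 i$)
$V{\left(C \right)} = 5 + \frac{C^{2}}{3}$
$x = -2 - 2 i \sqrt{15} \approx -2.0 - 7.746 i$
$V{\left(\left(2 + 6\right) E{\left(3,3 \right)} \right)} x = \left(5 + \frac{\left(\left(2 + 6\right) 3\right)^{2}}{3}\right) \left(-2 - 2 i \sqrt{15}\right) = \left(5 + \frac{\left(8 \cdot 3\right)^{2}}{3}\right) \left(-2 - 2 i \sqrt{15}\right) = \left(5 + \frac{24^{2}}{3}\right) \left(-2 - 2 i \sqrt{15}\right) = \left(5 + \frac{1}{3} \cdot 576\right) \left(-2 - 2 i \sqrt{15}\right) = \left(5 + 192\right) \left(-2 - 2 i \sqrt{15}\right) = 197 \left(-2 - 2 i \sqrt{15}\right) = -394 - 394 i \sqrt{15}$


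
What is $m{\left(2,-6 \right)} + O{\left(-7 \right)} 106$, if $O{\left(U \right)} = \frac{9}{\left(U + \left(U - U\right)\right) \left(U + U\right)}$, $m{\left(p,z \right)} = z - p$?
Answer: $\frac{85}{49} \approx 1.7347$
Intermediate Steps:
$O{\left(U \right)} = \frac{9}{2 U^{2}}$ ($O{\left(U \right)} = \frac{9}{\left(U + 0\right) 2 U} = \frac{9}{U 2 U} = \frac{9}{2 U^{2}}$)
$m{\left(2,-6 \right)} + O{\left(-7 \right)} 106 = \left(-6 - 2\right) + \frac{9}{2 \cdot 49} \cdot 106 = \left(-6 - 2\right) + \frac{9}{2} \cdot \frac{1}{49} \cdot 106 = -8 + \frac{9}{98} \cdot 106 = -8 + \frac{477}{49} = \frac{85}{49}$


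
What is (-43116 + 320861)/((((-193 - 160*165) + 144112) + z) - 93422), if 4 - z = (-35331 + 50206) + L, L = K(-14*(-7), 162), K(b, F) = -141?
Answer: 277745/9367 ≈ 29.651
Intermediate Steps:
L = -141
z = -14730 (z = 4 - ((-35331 + 50206) - 141) = 4 - (14875 - 141) = 4 - 1*14734 = 4 - 14734 = -14730)
(-43116 + 320861)/((((-193 - 160*165) + 144112) + z) - 93422) = (-43116 + 320861)/((((-193 - 160*165) + 144112) - 14730) - 93422) = 277745/((((-193 - 26400) + 144112) - 14730) - 93422) = 277745/(((-26593 + 144112) - 14730) - 93422) = 277745/((117519 - 14730) - 93422) = 277745/(102789 - 93422) = 277745/9367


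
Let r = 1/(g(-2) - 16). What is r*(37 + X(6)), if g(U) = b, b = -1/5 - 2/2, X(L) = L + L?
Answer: -245/86 ≈ -2.8488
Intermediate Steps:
X(L) = 2*L
b = -6/5 (b = -1*1/5 - 2*1/2 = -1/5 - 1 = -6/5 ≈ -1.2000)
g(U) = -6/5
r = -5/86 (r = 1/(-6/5 - 16) = 1/(-86/5) = -5/86 ≈ -0.058140)
r*(37 + X(6)) = -5*(37 + 2*6)/86 = -5*(37 + 12)/86 = -5/86*49 = -245/86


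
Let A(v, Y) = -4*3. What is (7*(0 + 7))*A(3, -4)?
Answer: -588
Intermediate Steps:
A(v, Y) = -12
(7*(0 + 7))*A(3, -4) = (7*(0 + 7))*(-12) = (7*7)*(-12) = 49*(-12) = -588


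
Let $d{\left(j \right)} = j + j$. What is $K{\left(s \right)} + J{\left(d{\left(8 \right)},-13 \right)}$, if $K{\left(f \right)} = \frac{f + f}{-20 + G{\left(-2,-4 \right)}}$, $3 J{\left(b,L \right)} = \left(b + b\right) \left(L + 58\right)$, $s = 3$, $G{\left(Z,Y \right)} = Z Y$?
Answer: $\frac{959}{2} \approx 479.5$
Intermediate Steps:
$G{\left(Z,Y \right)} = Y Z$
$d{\left(j \right)} = 2 j$
$J{\left(b,L \right)} = \frac{2 b \left(58 + L\right)}{3}$ ($J{\left(b,L \right)} = \frac{\left(b + b\right) \left(L + 58\right)}{3} = \frac{2 b \left(58 + L\right)}{3}$)
$K{\left(f \right)} = - \frac{f}{6}$ ($K{\left(f \right)} = \frac{f + f}{-20 - -8} = \frac{2 f}{-20 + 8} = \frac{2 f}{-12} = 2 f \left(- \frac{1}{12}\right) = - \frac{f}{6}$)
$K{\left(s \right)} + J{\left(d{\left(8 \right)},-13 \right)} = \left(- \frac{1}{6}\right) 3 + \frac{2 \cdot 2 \cdot 8 \left(58 - 13\right)}{3} = - \frac{1}{2} + \frac{2}{3} \cdot 16 \cdot 45 = - \frac{1}{2} + 480 = \frac{959}{2}$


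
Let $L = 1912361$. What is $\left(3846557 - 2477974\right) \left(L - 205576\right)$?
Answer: $2335876935655$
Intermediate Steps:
$\left(3846557 - 2477974\right) \left(L - 205576\right) = \left(3846557 - 2477974\right) \left(1912361 - 205576\right) = 1368583 \cdot 1706785 = 2335876935655$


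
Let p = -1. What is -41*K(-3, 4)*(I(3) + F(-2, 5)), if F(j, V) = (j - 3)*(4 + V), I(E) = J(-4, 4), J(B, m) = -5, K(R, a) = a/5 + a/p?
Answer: -6560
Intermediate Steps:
K(R, a) = -4*a/5 (K(R, a) = a/5 + a/(-1) = a*(⅕) + a*(-1) = a/5 - a = -4*a/5)
I(E) = -5
F(j, V) = (-3 + j)*(4 + V)
-41*K(-3, 4)*(I(3) + F(-2, 5)) = -41*(-⅘*4)*(-5 + (-12 - 3*5 + 4*(-2) + 5*(-2))) = -(-656)*(-5 + (-12 - 15 - 8 - 10))/5 = -(-656)*(-5 - 45)/5 = -(-656)*(-50)/5 = -41*160 = -6560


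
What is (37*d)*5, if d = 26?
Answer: 4810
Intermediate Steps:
(37*d)*5 = (37*26)*5 = 962*5 = 4810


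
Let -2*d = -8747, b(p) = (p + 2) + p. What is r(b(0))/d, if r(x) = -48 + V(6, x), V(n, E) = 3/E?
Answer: -93/8747 ≈ -0.010632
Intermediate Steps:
b(p) = 2 + 2*p (b(p) = (2 + p) + p = 2 + 2*p)
d = 8747/2 (d = -½*(-8747) = 8747/2 ≈ 4373.5)
r(x) = -48 + 3/x
r(b(0))/d = (-48 + 3/(2 + 2*0))/(8747/2) = (-48 + 3/(2 + 0))*(2/8747) = (-48 + 3/2)*(2/8747) = -93/2*2/8747 = -93/8747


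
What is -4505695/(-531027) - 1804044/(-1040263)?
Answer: 806443410139/78915391443 ≈ 10.219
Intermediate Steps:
-4505695/(-531027) - 1804044/(-1040263) = -4505695*(-1/531027) - 1804044*(-1/1040263) = 4505695/531027 + 1804044/1040263 = 806443410139/78915391443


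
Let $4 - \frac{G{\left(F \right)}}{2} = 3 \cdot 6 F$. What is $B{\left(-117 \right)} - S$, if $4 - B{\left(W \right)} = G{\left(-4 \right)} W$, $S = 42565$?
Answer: $-24777$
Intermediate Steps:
$G{\left(F \right)} = 8 - 36 F$ ($G{\left(F \right)} = 8 - 2 \cdot 3 \cdot 6 F = 8 - 2 \cdot 18 F = 8 - 36 F$)
$B{\left(W \right)} = 4 - 152 W$ ($B{\left(W \right)} = 4 - \left(8 - -144\right) W = 4 - \left(8 + 144\right) W = 4 - 152 W$)
$B{\left(-117 \right)} - S = \left(4 - -17784\right) - 42565 = \left(4 + 17784\right) - 42565 = 17788 - 42565 = -24777$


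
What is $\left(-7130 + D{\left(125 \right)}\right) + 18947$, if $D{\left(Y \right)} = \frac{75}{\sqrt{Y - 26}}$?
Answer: $11817 + \frac{25 \sqrt{11}}{11} \approx 11825.0$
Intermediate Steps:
$D{\left(Y \right)} = \frac{75}{\sqrt{-26 + Y}}$
$\left(-7130 + D{\left(125 \right)}\right) + 18947 = \left(-7130 + \frac{75}{\sqrt{-26 + 125}}\right) + 18947 = \left(-7130 + \frac{75}{3 \sqrt{11}}\right) + 18947 = \left(-7130 + 75 \frac{\sqrt{11}}{33}\right) + 18947 = \left(-7130 + \frac{25 \sqrt{11}}{11}\right) + 18947 = 11817 + \frac{25 \sqrt{11}}{11}$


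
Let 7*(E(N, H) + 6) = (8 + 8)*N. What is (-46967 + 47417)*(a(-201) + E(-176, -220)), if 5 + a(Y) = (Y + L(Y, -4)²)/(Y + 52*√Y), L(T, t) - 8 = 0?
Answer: -15434460/83 + 213720*I*√201/38927 ≈ -1.8596e+5 + 77.838*I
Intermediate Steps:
L(T, t) = 8 (L(T, t) = 8 + 0 = 8)
E(N, H) = -6 + 16*N/7 (E(N, H) = -6 + ((8 + 8)*N)/7 = -6 + (16*N)/7 = -6 + 16*N/7)
a(Y) = -5 + (64 + Y)/(Y + 52*√Y) (a(Y) = -5 + (Y + 8²)/(Y + 52*√Y) = -5 + (Y + 64)/(Y + 52*√Y) = -5 + (64 + Y)/(Y + 52*√Y))
(-46967 + 47417)*(a(-201) + E(-176, -220)) = (-46967 + 47417)*(4*(16 - 1*(-201) - 65*I*√201)/(-201 + 52*√(-201)) + (-6 + (16/7)*(-176))) = 450*(4*(16 + 201 - 65*I*√201)/(-201 + 52*(I*√201)) + (-6 - 2816/7)) = 450*(4*(16 + 201 - 65*I*√201)/(-201 + 52*I*√201) - 2858/7) = 450*(4*(217 - 65*I*√201)/(-201 + 52*I*√201) - 2858/7) = 450*(-2858/7 + 4*(217 - 65*I*√201)/(-201 + 52*I*√201)) = -1286100/7 + 1800*(217 - 65*I*√201)/(-201 + 52*I*√201)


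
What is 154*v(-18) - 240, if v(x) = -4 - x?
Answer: 1916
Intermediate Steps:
154*v(-18) - 240 = 154*(-4 - 1*(-18)) - 240 = 154*(-4 + 18) - 240 = 154*14 - 240 = 2156 - 240 = 1916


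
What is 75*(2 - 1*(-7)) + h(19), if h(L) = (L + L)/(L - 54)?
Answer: 23587/35 ≈ 673.91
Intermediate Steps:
h(L) = 2*L/(-54 + L) (h(L) = (2*L)/(-54 + L) = 2*L/(-54 + L))
75*(2 - 1*(-7)) + h(19) = 75*(2 - 1*(-7)) + 2*19/(-54 + 19) = 75*(2 + 7) + 2*19/(-35) = 75*9 + 2*19*(-1/35) = 675 - 38/35 = 23587/35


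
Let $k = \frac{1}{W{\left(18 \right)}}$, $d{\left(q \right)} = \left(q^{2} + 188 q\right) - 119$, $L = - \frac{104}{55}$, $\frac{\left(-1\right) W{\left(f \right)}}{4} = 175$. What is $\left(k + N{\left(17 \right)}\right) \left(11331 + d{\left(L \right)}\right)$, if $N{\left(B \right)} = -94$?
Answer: $- \frac{77202799877}{75625} \approx -1.0209 \cdot 10^{6}$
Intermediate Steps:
$W{\left(f \right)} = -700$ ($W{\left(f \right)} = \left(-4\right) 175 = -700$)
$L = - \frac{104}{55}$ ($L = \left(-104\right) \frac{1}{55} = - \frac{104}{55} \approx -1.8909$)
$d{\left(q \right)} = -119 + q^{2} + 188 q$
$k = - \frac{1}{700}$ ($k = \frac{1}{-700} = - \frac{1}{700} \approx -0.0014286$)
$\left(k + N{\left(17 \right)}\right) \left(11331 + d{\left(L \right)}\right) = \left(- \frac{1}{700} - 94\right) \left(11331 + \left(-119 + \left(- \frac{104}{55}\right)^{2} + 188 \left(- \frac{104}{55}\right)\right)\right) = - \frac{65801 \left(11331 - \frac{1424519}{3025}\right)}{700} = \left(- \frac{65801}{700}\right) \frac{32851756}{3025} = - \frac{77202799877}{75625}$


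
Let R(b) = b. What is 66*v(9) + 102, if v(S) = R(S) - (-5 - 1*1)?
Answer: 1092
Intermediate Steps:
v(S) = 6 + S (v(S) = S - (-5 - 1*1) = S - (-5 - 1) = S - 1*(-6) = S + 6 = 6 + S)
66*v(9) + 102 = 66*(6 + 9) + 102 = 66*15 + 102 = 990 + 102 = 1092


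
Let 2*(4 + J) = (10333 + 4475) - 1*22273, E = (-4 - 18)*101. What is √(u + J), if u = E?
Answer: I*√23834/2 ≈ 77.191*I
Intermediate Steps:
E = -2222 (E = -22*101 = -2222)
J = -7473/2 (J = -4 + ((10333 + 4475) - 1*22273)/2 = -4 + (14808 - 22273)/2 = -4 + (½)*(-7465) = -4 - 7465/2 = -7473/2 ≈ -3736.5)
u = -2222
√(u + J) = √(-2222 - 7473/2) = √(-11917/2) = I*√23834/2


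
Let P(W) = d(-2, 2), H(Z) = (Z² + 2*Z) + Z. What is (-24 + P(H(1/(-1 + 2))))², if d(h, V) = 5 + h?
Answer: 441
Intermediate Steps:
H(Z) = Z² + 3*Z
P(W) = 3 (P(W) = 5 - 2 = 3)
(-24 + P(H(1/(-1 + 2))))² = (-24 + 3)² = (-21)² = 441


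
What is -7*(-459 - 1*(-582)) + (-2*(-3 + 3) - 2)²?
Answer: -857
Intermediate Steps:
-7*(-459 - 1*(-582)) + (-2*(-3 + 3) - 2)² = -7*(-459 + 582) + (-2*0 - 2)² = -7*123 + (0 - 2)² = -861 + (-2)² = -861 + 4 = -857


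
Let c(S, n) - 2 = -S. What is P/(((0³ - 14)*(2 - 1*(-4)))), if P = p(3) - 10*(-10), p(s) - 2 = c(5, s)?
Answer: -33/28 ≈ -1.1786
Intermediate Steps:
c(S, n) = 2 - S
p(s) = -1 (p(s) = 2 + (2 - 1*5) = 2 + (2 - 5) = 2 - 3 = -1)
P = 99 (P = -1 - 10*(-10) = -1 + 100 = 99)
P/(((0³ - 14)*(2 - 1*(-4)))) = 99/(((0³ - 14)*(2 - 1*(-4)))) = 99/(((0 - 14)*(2 + 4))) = 99/((-14*6)) = 99/(-84) = 99*(-1/84) = -33/28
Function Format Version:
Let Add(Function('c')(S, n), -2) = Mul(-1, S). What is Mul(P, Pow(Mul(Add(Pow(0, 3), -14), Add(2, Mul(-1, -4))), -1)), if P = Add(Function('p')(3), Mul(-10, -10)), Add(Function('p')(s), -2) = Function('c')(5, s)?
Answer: Rational(-33, 28) ≈ -1.1786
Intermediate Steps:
Function('c')(S, n) = Add(2, Mul(-1, S))
Function('p')(s) = -1 (Function('p')(s) = Add(2, Add(2, Mul(-1, 5))) = Add(2, Add(2, -5)) = Add(2, -3) = -1)
P = 99 (P = Add(-1, Mul(-10, -10)) = Add(-1, 100) = 99)
Mul(P, Pow(Mul(Add(Pow(0, 3), -14), Add(2, Mul(-1, -4))), -1)) = Mul(99, Pow(Mul(Add(Pow(0, 3), -14), Add(2, Mul(-1, -4))), -1)) = Mul(99, Pow(Mul(Add(0, -14), Add(2, 4)), -1)) = Mul(99, Pow(Mul(-14, 6), -1)) = Mul(99, Pow(-84, -1)) = Mul(99, Rational(-1, 84)) = Rational(-33, 28)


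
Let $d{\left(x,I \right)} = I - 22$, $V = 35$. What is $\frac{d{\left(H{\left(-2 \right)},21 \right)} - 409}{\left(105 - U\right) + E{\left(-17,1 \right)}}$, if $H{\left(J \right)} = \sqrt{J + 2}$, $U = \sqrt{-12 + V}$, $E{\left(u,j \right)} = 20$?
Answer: $- \frac{25625}{7801} - \frac{205 \sqrt{23}}{7801} \approx -3.4109$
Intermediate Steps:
$U = \sqrt{23}$ ($U = \sqrt{-12 + 35} = \sqrt{23} \approx 4.7958$)
$H{\left(J \right)} = \sqrt{2 + J}$
$d{\left(x,I \right)} = -22 + I$
$\frac{d{\left(H{\left(-2 \right)},21 \right)} - 409}{\left(105 - U\right) + E{\left(-17,1 \right)}} = \frac{\left(-22 + 21\right) - 409}{\left(105 - \sqrt{23}\right) + 20} = \frac{-1 - 409}{125 - \sqrt{23}} = - \frac{410}{125 - \sqrt{23}}$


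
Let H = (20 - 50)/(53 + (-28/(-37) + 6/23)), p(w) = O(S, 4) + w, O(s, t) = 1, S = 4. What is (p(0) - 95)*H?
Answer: 799940/15323 ≈ 52.205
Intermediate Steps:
p(w) = 1 + w
H = -8510/15323 (H = -30/(53 + (-28*(-1/37) + 6*(1/23))) = -30/(53 + (28/37 + 6/23)) = -30/(53 + 866/851) = -30/45969/851 = -30*851/45969 = -8510/15323 ≈ -0.55537)
(p(0) - 95)*H = ((1 + 0) - 95)*(-8510/15323) = (1 - 95)*(-8510/15323) = -94*(-8510/15323) = 799940/15323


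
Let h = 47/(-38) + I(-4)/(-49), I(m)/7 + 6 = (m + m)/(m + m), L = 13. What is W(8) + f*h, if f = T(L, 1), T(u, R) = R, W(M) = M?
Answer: 1989/266 ≈ 7.4774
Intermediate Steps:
f = 1
I(m) = -35 (I(m) = -42 + 7*((m + m)/(m + m)) = -42 + 7*((2*m)/((2*m))) = -42 + 7*((2*m)*(1/(2*m))) = -42 + 7*1 = -42 + 7 = -35)
h = -139/266 (h = 47/(-38) - 35/(-49) = 47*(-1/38) - 35*(-1/49) = -47/38 + 5/7 = -139/266 ≈ -0.52256)
W(8) + f*h = 8 + 1*(-139/266) = 8 - 139/266 = 1989/266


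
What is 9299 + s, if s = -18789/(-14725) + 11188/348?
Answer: 11955536893/1281075 ≈ 9332.4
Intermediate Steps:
s = 42820468/1281075 (s = -18789*(-1/14725) + 11188*(1/348) = 18789/14725 + 2797/87 = 42820468/1281075 ≈ 33.425)
9299 + s = 9299 + 42820468/1281075 = 11955536893/1281075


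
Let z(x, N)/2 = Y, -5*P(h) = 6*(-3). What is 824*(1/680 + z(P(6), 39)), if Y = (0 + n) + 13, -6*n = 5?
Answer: 5113229/255 ≈ 20052.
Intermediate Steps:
n = -⅚ (n = -⅙*5 = -⅚ ≈ -0.83333)
P(h) = 18/5 (P(h) = -6*(-3)/5 = -⅕*(-18) = 18/5)
Y = 73/6 (Y = (0 - ⅚) + 13 = -⅚ + 13 = 73/6 ≈ 12.167)
z(x, N) = 73/3 (z(x, N) = 2*(73/6) = 73/3)
824*(1/680 + z(P(6), 39)) = 824*(1/680 + 73/3) = 824*(49643/2040) = 5113229/255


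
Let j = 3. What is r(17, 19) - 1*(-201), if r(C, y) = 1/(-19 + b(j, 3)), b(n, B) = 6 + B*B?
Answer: 803/4 ≈ 200.75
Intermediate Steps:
b(n, B) = 6 + B²
r(C, y) = -¼ (r(C, y) = 1/(-19 + (6 + 3²)) = 1/(-19 + (6 + 9)) = 1/(-19 + 15) = 1/(-4) = -¼)
r(17, 19) - 1*(-201) = -¼ - 1*(-201) = -¼ + 201 = 803/4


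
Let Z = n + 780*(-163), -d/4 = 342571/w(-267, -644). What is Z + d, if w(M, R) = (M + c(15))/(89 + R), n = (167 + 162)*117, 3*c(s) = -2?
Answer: -2352706401/803 ≈ -2.9299e+6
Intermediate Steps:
c(s) = -⅔ (c(s) = (⅓)*(-2) = -⅔)
n = 38493 (n = 329*117 = 38493)
w(M, R) = (-⅔ + M)/(89 + R) (w(M, R) = (M - ⅔)/(89 + R) = (-⅔ + M)/(89 + R))
d = -2281522860/803 (d = -1370284/((-⅔ - 267)/(89 - 644)) = -1370284/(-803/3/(-555)) = -1370284/((-1/555*(-803/3))) = -1370284/803/1665 = -1370284*1665/803 = -4*570380715/803 = -2281522860/803 ≈ -2.8412e+6)
Z = -88647 (Z = 38493 + 780*(-163) = 38493 - 127140 = -88647)
Z + d = -88647 - 2281522860/803 = -2352706401/803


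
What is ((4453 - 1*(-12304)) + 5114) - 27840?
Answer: -5969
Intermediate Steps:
((4453 - 1*(-12304)) + 5114) - 27840 = ((4453 + 12304) + 5114) - 27840 = (16757 + 5114) - 27840 = 21871 - 27840 = -5969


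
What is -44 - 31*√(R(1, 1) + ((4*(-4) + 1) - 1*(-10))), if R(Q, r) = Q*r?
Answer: -44 - 62*I ≈ -44.0 - 62.0*I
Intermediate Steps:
-44 - 31*√(R(1, 1) + ((4*(-4) + 1) - 1*(-10))) = -44 - 31*√(1*1 + ((4*(-4) + 1) - 1*(-10))) = -44 - 31*√(1 + ((-16 + 1) + 10)) = -44 - 31*√(1 + (-15 + 10)) = -44 - 31*√(1 - 5) = -44 - 62*I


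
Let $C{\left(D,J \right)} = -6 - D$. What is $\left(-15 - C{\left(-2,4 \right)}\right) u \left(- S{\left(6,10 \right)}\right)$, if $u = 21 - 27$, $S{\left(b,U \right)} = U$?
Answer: $-660$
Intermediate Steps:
$u = -6$
$\left(-15 - C{\left(-2,4 \right)}\right) u \left(- S{\left(6,10 \right)}\right) = \left(-15 - \left(-6 - -2\right)\right) \left(-6\right) \left(\left(-1\right) 10\right) = \left(-15 - \left(-6 + 2\right)\right) \left(-6\right) \left(-10\right) = \left(-15 - -4\right) \left(-6\right) \left(-10\right) = \left(-15 + 4\right) \left(-6\right) \left(-10\right) = \left(-11\right) \left(-6\right) \left(-10\right) = 66 \left(-10\right) = -660$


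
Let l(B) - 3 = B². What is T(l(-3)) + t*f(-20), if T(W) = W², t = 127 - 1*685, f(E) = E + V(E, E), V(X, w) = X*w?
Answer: -211896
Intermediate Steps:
l(B) = 3 + B²
f(E) = E + E² (f(E) = E + E*E = E + E²)
t = -558 (t = 127 - 685 = -558)
T(l(-3)) + t*f(-20) = (3 + (-3)²)² - (-11160)*(1 - 20) = (3 + 9)² - (-11160)*(-19) = 12² - 558*380 = 144 - 212040 = -211896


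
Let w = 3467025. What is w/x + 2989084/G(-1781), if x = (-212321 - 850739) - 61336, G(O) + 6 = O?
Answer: -3367109666939/2009295652 ≈ -1675.8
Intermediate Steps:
G(O) = -6 + O
x = -1124396 (x = -1063060 - 61336 = -1124396)
w/x + 2989084/G(-1781) = 3467025/(-1124396) + 2989084/(-6 - 1781) = 3467025*(-1/1124396) + 2989084/(-1787) = -3467025/1124396 + 2989084*(-1/1787) = -3467025/1124396 - 2989084/1787 = -3367109666939/2009295652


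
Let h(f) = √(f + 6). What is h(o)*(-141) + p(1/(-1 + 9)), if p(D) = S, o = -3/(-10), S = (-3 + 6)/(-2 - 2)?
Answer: -¾ - 423*√70/10 ≈ -354.66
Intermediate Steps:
S = -¾ (S = 3/(-4) = 3*(-¼) = -¾ ≈ -0.75000)
o = 3/10 (o = -3*(-⅒) = 3/10 ≈ 0.30000)
p(D) = -¾
h(f) = √(6 + f)
h(o)*(-141) + p(1/(-1 + 9)) = √(6 + 3/10)*(-141) - ¾ = √(63/10)*(-141) - ¾ = (3*√70/10)*(-141) - ¾ = -423*√70/10 - ¾ = -¾ - 423*√70/10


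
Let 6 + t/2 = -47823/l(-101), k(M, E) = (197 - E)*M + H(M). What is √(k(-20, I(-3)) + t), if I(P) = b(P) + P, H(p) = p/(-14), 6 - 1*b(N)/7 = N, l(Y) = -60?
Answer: I*√5666710/70 ≈ 34.007*I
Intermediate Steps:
b(N) = 42 - 7*N
H(p) = -p/14 (H(p) = p*(-1/14) = -p/14)
I(P) = 42 - 6*P (I(P) = (42 - 7*P) + P = 42 - 6*P)
k(M, E) = -M/14 + M*(197 - E) (k(M, E) = (197 - E)*M - M/14 = M*(197 - E) - M/14 = -M/14 + M*(197 - E))
t = 15821/10 (t = -12 + 2*(-47823/(-60)) = -12 + 2*(-47823*(-1/60)) = -12 + 2*(15941/20) = -12 + 15941/10 = 15821/10 ≈ 1582.1)
√(k(-20, I(-3)) + t) = √((1/14)*(-20)*(2757 - 14*(42 - 6*(-3))) + 15821/10) = √((1/14)*(-20)*(2757 - 14*(42 + 18)) + 15821/10) = √((1/14)*(-20)*(2757 - 14*60) + 15821/10) = √((1/14)*(-20)*(2757 - 840) + 15821/10) = √((1/14)*(-20)*1917 + 15821/10) = √(-19170/7 + 15821/10) = √(-80953/70) = I*√5666710/70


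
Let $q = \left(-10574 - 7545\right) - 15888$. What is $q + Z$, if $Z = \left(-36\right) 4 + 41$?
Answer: $-34110$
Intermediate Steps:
$Z = -103$ ($Z = -144 + 41 = -103$)
$q = -34007$ ($q = -18119 - 15888 = -34007$)
$q + Z = -34007 - 103 = -34110$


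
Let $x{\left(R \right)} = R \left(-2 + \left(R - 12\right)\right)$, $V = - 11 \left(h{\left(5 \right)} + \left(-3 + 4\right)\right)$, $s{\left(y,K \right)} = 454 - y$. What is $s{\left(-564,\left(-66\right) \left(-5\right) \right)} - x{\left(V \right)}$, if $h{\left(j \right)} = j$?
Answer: $-4262$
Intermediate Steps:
$V = -66$ ($V = - 11 \left(5 + \left(-3 + 4\right)\right) = - 11 \left(5 + 1\right) = \left(-11\right) 6 = -66$)
$x{\left(R \right)} = R \left(-14 + R\right)$ ($x{\left(R \right)} = R \left(-2 + \left(-12 + R\right)\right) = R \left(-14 + R\right)$)
$s{\left(-564,\left(-66\right) \left(-5\right) \right)} - x{\left(V \right)} = \left(454 - -564\right) - - 66 \left(-14 - 66\right) = \left(454 + 564\right) - \left(-66\right) \left(-80\right) = 1018 - 5280 = -4262$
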